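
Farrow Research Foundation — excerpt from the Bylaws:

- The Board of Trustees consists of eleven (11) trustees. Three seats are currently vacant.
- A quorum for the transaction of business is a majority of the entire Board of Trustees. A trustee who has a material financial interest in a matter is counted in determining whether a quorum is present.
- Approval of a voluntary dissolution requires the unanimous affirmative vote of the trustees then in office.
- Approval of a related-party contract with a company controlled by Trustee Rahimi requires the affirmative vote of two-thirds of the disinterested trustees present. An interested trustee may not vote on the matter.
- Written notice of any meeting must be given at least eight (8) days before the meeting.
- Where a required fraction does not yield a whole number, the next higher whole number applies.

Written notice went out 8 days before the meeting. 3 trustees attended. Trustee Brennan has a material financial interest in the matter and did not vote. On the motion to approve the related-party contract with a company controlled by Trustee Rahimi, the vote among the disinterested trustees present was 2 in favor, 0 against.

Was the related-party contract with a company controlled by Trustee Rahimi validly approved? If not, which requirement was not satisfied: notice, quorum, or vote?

Invalid — quorum requirement not satisfied.

Notice: 8 days given; 8 required (8 ≥ 8). Satisfied.
Quorum: 3 present (interested trustees count toward quorum); quorum is 6. Not satisfied.
Vote: the related-party contract with a company controlled by Trustee Rahimi requires two-thirds of the disinterested trustees present (3 − 1 = 2). 2/3 of 2 = 1.33, rounded up to 2, so 2 affirmative votes are needed; 2 voted in favor. Satisfied. (Moot — without a quorum no business can be validly transacted.)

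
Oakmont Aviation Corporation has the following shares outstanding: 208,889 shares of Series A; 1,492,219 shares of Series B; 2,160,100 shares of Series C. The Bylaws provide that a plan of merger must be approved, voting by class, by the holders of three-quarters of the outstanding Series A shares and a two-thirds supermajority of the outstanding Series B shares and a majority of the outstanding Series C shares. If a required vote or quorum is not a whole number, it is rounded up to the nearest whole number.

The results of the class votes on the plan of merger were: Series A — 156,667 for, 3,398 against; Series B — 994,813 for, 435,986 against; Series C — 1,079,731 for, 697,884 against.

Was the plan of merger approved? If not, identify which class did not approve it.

Not approved — the Series C shares did not give the required vote.

Series A: 3/4 of 208889 = 156666.75, rounded up to 156667; 156,667 required, 156,667 in favor — approved.
Series B: 2/3 of 1492219 = 994812.67, rounded up to 994813; 994,813 required, 994,813 in favor — approved.
Series C: a majority of 2160100 is 1080051; 1,080,051 required, 1,079,731 in favor — not approved.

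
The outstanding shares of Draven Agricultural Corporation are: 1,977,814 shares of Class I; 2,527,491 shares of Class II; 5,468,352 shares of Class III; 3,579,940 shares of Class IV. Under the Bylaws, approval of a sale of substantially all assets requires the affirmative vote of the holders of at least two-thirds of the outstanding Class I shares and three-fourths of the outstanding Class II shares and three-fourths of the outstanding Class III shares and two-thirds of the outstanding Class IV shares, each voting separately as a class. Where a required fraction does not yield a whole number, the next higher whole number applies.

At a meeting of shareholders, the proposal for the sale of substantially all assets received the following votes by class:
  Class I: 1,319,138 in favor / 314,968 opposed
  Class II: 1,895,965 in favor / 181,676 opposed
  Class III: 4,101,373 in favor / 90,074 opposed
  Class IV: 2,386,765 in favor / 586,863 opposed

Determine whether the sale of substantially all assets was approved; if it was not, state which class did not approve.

Class I: 2/3 of 1977814 = 1318542.67, rounded up to 1318543; 1,318,543 required, 1,319,138 in favor — approved.
Class II: 3/4 of 2527491 = 1895618.25, rounded up to 1895619; 1,895,619 required, 1,895,965 in favor — approved.
Class III: 3/4 of 5468352 = 4101264; 4,101,264 required, 4,101,373 in favor — approved.
Class IV: 2/3 of 3579940 = 2386626.67, rounded up to 2386627; 2,386,627 required, 2,386,765 in favor — approved.

Approved — every class gave the required vote.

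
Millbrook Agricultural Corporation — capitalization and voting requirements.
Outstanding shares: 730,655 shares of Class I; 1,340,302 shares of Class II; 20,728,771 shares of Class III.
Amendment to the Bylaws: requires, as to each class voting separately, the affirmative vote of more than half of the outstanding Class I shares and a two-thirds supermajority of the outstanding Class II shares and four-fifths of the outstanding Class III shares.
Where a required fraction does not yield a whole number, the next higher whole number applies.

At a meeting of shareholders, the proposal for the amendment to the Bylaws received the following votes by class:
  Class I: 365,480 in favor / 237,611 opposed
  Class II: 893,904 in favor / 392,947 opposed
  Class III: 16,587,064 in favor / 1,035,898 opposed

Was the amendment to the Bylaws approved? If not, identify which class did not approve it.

Approved — every class gave the required vote.

Class I: a majority of 730655 is 365328; 365,328 required, 365,480 in favor — approved.
Class II: 2/3 of 1340302 = 893534.67, rounded up to 893535; 893,535 required, 893,904 in favor — approved.
Class III: 4/5 of 20728771 = 16583016.80, rounded up to 16583017; 16,583,017 required, 16,587,064 in favor — approved.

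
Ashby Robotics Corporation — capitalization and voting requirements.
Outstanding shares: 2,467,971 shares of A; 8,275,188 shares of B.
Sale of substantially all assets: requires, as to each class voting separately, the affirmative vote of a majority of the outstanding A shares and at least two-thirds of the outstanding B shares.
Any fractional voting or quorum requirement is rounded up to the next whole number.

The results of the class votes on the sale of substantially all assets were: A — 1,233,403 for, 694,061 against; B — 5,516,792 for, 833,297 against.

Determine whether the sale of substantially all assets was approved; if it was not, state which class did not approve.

Not approved — the A shares did not give the required vote.

A: a majority of 2467971 is 1233986; 1,233,986 required, 1,233,403 in favor — not approved.
B: 2/3 of 8275188 = 5516792; 5,516,792 required, 5,516,792 in favor — approved.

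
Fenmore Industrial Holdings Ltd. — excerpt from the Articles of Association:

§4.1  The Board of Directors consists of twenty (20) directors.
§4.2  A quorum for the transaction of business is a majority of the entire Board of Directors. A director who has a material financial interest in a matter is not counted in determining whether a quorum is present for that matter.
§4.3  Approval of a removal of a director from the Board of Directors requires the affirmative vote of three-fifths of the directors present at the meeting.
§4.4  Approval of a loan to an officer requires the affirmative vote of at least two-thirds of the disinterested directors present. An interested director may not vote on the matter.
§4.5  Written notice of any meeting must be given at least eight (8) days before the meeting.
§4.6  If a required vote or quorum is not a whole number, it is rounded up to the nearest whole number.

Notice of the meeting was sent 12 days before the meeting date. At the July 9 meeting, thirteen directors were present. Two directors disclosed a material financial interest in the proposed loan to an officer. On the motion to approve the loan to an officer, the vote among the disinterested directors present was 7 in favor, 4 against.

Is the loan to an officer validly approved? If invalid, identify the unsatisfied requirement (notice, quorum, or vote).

Notice: 12 days given; 8 required (12 ≥ 8). Satisfied.
Quorum: 13 present, but the 2 interested directors do not count, leaving 11. Quorum is 11. Satisfied.
Vote: the loan to an officer requires two-thirds of the disinterested directors present (13 − 2 = 11). 2/3 of 11 = 7.33, rounded up to 8, so 8 affirmative votes are needed; 7 voted in favor. Not satisfied.

Invalid — vote requirement not satisfied.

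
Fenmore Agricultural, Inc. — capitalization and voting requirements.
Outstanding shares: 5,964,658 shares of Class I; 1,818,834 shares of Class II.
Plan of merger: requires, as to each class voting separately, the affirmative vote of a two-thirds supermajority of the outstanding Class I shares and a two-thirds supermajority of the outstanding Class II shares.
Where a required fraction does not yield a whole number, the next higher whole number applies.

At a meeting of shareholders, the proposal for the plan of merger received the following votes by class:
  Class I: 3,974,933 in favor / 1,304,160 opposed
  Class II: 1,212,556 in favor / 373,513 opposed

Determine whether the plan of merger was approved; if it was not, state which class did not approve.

Not approved — the Class I shares did not give the required vote.

Class I: 2/3 of 5964658 = 3976438.67, rounded up to 3976439; 3,976,439 required, 3,974,933 in favor — not approved.
Class II: 2/3 of 1818834 = 1212556; 1,212,556 required, 1,212,556 in favor — approved.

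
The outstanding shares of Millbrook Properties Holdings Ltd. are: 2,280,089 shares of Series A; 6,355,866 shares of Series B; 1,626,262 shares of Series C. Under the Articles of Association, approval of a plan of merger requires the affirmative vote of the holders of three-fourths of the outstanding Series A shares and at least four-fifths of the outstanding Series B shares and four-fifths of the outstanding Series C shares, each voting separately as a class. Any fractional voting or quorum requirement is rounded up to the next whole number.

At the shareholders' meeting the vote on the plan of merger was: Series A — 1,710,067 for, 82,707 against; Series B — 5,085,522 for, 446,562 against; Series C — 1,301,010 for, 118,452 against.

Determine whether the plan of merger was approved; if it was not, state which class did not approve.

Series A: 3/4 of 2280089 = 1710066.75, rounded up to 1710067; 1,710,067 required, 1,710,067 in favor — approved.
Series B: 4/5 of 6355866 = 5084692.80, rounded up to 5084693; 5,084,693 required, 5,085,522 in favor — approved.
Series C: 4/5 of 1626262 = 1301009.60, rounded up to 1301010; 1,301,010 required, 1,301,010 in favor — approved.

Approved — every class gave the required vote.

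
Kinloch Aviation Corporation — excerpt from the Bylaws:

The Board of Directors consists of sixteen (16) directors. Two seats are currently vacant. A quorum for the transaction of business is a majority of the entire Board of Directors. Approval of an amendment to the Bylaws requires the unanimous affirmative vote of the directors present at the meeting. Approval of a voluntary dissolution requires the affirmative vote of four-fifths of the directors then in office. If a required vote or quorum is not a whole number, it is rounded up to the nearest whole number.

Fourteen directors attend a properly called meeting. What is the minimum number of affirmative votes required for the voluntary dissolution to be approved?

12

The voluntary dissolution requires four-fifths of the directors then in office (14).
4/5 of 14 = 11.20, rounded up to 12.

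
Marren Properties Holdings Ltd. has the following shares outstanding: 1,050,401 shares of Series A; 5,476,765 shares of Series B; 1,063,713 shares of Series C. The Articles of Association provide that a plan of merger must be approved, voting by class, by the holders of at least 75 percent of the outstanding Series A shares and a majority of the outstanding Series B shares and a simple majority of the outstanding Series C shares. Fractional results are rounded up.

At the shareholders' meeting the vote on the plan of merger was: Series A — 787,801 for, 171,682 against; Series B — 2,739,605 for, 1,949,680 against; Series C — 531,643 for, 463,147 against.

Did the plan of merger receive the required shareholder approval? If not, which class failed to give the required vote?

Series A: 3/4 of 1050401 = 787800.75, rounded up to 787801; 787,801 required, 787,801 in favor — approved.
Series B: a majority of 5476765 is 2738383; 2,738,383 required, 2,739,605 in favor — approved.
Series C: a majority of 1063713 is 531857; 531,857 required, 531,643 in favor — not approved.

Not approved — the Series C shares did not give the required vote.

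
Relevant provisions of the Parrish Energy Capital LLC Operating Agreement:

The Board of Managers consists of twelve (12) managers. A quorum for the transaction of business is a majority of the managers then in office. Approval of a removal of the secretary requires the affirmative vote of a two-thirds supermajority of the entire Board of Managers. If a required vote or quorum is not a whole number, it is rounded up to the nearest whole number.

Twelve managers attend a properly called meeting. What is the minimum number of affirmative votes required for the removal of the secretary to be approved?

The removal of the secretary requires two-thirds of the entire Board of Managers (12).
2/3 of 12 = 8.

8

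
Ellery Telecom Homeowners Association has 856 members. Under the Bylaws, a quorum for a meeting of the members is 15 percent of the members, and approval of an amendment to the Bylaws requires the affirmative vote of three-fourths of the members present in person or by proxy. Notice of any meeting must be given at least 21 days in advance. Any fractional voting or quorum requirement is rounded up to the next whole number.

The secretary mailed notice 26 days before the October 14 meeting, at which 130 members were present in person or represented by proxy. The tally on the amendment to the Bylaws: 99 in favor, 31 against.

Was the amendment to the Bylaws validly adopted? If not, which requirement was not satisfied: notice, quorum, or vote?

Valid — all requirements satisfied.

Notice: 26 days given; 21 required. Satisfied.
Quorum: 15% of 856 = 128.40, rounded up to 129; 130 present. Satisfied.
Vote: requires three-fourths of those present (130); 3/4 of 130 = 97.50, rounded up to 98, so 98 needed; 99 in favor. Satisfied.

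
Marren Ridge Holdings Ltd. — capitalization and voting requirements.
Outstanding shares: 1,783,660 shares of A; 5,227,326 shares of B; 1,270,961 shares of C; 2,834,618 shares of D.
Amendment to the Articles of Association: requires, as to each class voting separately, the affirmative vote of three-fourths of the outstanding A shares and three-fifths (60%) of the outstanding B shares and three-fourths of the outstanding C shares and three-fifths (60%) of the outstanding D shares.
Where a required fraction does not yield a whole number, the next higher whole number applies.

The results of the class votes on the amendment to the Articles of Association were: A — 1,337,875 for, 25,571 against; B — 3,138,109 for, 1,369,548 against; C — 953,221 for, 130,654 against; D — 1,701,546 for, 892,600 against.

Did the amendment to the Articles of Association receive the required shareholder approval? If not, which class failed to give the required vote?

Approved — every class gave the required vote.

A: 3/4 of 1783660 = 1337745; 1,337,745 required, 1,337,875 in favor — approved.
B: 3/5 of 5227326 = 3136395.60, rounded up to 3136396; 3,136,396 required, 3,138,109 in favor — approved.
C: 3/4 of 1270961 = 953220.75, rounded up to 953221; 953,221 required, 953,221 in favor — approved.
D: 3/5 of 2834618 = 1700770.80, rounded up to 1700771; 1,700,771 required, 1,701,546 in favor — approved.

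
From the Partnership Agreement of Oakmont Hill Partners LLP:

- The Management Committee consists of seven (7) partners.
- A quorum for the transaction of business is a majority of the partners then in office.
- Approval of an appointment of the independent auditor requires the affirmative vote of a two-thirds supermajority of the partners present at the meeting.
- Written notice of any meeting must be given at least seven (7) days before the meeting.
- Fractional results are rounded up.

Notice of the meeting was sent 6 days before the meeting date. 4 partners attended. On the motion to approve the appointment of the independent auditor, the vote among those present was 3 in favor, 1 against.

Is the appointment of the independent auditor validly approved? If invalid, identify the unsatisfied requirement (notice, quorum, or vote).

Invalid — notice requirement not satisfied.

Notice: 6 days given; 7 required (6 < 7). Not satisfied.
Quorum: 4 present; quorum is 4. Satisfied.
Vote: the appointment of the independent auditor requires two-thirds of the partners present (4). 2/3 of 4 = 2.67, rounded up to 3, so 3 affirmative votes are needed; 3 voted in favor. Satisfied.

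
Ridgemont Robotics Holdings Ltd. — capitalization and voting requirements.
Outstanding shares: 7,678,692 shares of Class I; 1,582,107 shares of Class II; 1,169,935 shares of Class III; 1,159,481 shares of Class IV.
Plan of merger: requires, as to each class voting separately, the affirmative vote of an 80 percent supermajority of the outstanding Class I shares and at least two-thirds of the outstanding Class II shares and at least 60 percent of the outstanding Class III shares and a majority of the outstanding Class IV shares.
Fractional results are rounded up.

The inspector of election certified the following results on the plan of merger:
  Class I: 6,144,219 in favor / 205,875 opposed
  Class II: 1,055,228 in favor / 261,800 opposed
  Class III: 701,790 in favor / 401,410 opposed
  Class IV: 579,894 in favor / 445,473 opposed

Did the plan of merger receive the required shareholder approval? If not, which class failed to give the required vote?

Not approved — the Class III shares did not give the required vote.

Class I: 4/5 of 7678692 = 6142953.60, rounded up to 6142954; 6,142,954 required, 6,144,219 in favor — approved.
Class II: 2/3 of 1582107 = 1054738; 1,054,738 required, 1,055,228 in favor — approved.
Class III: 3/5 of 1169935 = 701961; 701,961 required, 701,790 in favor — not approved.
Class IV: a majority of 1159481 is 579741; 579,741 required, 579,894 in favor — approved.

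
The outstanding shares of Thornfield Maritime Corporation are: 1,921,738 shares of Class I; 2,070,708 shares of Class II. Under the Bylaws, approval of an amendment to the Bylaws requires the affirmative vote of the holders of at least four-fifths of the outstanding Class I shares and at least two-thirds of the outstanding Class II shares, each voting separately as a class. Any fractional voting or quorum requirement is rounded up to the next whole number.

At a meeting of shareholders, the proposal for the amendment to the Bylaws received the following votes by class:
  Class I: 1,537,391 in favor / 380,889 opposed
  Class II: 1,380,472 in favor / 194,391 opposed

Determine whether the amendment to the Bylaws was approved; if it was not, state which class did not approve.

Class I: 4/5 of 1921738 = 1537390.40, rounded up to 1537391; 1,537,391 required, 1,537,391 in favor — approved.
Class II: 2/3 of 2070708 = 1380472; 1,380,472 required, 1,380,472 in favor — approved.

Approved — every class gave the required vote.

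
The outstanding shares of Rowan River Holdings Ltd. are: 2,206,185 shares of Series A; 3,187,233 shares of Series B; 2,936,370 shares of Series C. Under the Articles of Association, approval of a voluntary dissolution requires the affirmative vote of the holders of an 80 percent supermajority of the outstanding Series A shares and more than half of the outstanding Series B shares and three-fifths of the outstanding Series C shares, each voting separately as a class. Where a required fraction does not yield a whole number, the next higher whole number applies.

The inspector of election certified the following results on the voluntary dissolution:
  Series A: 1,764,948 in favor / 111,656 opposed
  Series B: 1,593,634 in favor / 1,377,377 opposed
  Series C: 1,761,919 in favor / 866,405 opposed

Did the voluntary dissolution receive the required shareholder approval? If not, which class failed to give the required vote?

Approved — every class gave the required vote.

Series A: 4/5 of 2206185 = 1764948; 1,764,948 required, 1,764,948 in favor — approved.
Series B: a majority of 3187233 is 1593617; 1,593,617 required, 1,593,634 in favor — approved.
Series C: 3/5 of 2936370 = 1761822; 1,761,822 required, 1,761,919 in favor — approved.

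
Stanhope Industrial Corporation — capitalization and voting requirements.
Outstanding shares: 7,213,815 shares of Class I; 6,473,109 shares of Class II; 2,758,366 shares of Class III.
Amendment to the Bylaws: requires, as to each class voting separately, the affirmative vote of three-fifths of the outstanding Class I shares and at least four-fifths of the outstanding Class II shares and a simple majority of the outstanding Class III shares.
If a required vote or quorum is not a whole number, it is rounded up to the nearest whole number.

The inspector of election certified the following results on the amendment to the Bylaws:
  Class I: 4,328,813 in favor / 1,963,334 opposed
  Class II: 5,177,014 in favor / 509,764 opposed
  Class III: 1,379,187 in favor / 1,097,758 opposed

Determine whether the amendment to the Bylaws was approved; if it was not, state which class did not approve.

Not approved — the Class II shares did not give the required vote.

Class I: 3/5 of 7213815 = 4328289; 4,328,289 required, 4,328,813 in favor — approved.
Class II: 4/5 of 6473109 = 5178487.20, rounded up to 5178488; 5,178,488 required, 5,177,014 in favor — not approved.
Class III: a majority of 2758366 is 1379184; 1,379,184 required, 1,379,187 in favor — approved.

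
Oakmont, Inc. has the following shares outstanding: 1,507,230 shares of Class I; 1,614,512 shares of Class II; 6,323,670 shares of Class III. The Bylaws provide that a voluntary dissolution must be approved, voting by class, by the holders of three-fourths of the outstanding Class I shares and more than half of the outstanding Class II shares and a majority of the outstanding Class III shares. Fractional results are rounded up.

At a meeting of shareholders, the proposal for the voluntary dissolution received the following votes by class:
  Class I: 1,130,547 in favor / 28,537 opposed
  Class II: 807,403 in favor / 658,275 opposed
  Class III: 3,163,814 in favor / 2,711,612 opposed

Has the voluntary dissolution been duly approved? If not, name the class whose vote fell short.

Approved — every class gave the required vote.

Class I: 3/4 of 1507230 = 1130422.50, rounded up to 1130423; 1,130,423 required, 1,130,547 in favor — approved.
Class II: a majority of 1614512 is 807257; 807,257 required, 807,403 in favor — approved.
Class III: a majority of 6323670 is 3161836; 3,161,836 required, 3,163,814 in favor — approved.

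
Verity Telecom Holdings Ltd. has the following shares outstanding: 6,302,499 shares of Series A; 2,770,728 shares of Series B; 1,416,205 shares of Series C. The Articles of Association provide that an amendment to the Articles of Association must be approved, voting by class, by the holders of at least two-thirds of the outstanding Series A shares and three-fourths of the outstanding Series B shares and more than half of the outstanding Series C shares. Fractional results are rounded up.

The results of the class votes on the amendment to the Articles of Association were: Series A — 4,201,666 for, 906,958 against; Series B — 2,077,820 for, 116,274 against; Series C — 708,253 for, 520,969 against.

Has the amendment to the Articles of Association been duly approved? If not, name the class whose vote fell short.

Not approved — the Series B shares did not give the required vote.

Series A: 2/3 of 6302499 = 4201666; 4,201,666 required, 4,201,666 in favor — approved.
Series B: 3/4 of 2770728 = 2078046; 2,078,046 required, 2,077,820 in favor — not approved.
Series C: a majority of 1416205 is 708103; 708,103 required, 708,253 in favor — approved.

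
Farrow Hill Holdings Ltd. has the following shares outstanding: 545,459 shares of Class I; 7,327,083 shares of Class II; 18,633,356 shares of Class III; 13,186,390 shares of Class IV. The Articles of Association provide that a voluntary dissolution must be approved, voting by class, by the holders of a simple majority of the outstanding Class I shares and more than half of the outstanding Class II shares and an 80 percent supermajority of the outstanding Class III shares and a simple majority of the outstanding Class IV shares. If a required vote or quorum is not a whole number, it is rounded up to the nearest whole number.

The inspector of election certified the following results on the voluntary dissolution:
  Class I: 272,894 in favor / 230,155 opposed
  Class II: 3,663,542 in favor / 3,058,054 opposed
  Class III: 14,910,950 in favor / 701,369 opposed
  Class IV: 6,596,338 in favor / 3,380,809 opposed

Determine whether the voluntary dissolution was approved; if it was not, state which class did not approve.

Class I: a majority of 545459 is 272730; 272,730 required, 272,894 in favor — approved.
Class II: a majority of 7327083 is 3663542; 3,663,542 required, 3,663,542 in favor — approved.
Class III: 4/5 of 18633356 = 14906684.80, rounded up to 14906685; 14,906,685 required, 14,910,950 in favor — approved.
Class IV: a majority of 13186390 is 6593196; 6,593,196 required, 6,596,338 in favor — approved.

Approved — every class gave the required vote.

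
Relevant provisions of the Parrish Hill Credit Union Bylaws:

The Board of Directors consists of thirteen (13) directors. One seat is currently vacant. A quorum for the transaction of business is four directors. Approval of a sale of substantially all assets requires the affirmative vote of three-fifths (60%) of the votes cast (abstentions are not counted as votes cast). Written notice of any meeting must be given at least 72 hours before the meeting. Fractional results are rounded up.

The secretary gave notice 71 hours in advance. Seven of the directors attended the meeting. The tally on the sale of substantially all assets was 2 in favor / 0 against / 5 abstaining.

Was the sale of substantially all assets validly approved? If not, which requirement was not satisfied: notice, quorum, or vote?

Notice: 71 hours given; 72 required (71 < 72). Not satisfied.
Quorum: 7 present; quorum is 4. Satisfied.
Vote: the sale of substantially all assets requires three-fifths of the votes cast (7 present − 5 abstaining = 2). 3/5 of 2 = 1.20, rounded up to 2, so 2 affirmative votes are needed; 2 voted in favor. Satisfied.

Invalid — notice requirement not satisfied.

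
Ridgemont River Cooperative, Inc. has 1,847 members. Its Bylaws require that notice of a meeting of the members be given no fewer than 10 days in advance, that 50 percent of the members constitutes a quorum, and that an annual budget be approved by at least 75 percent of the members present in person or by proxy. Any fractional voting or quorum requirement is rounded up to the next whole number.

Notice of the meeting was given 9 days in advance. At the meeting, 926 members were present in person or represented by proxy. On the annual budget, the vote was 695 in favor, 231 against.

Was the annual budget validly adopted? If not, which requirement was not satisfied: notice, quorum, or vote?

Notice: 9 days given; 10 required. Not satisfied.
Quorum: 50% of 1,847 = 923.50, rounded up to 924; 926 present. Satisfied.
Vote: requires three-fourths of those present (926); 3/4 of 926 = 694.50, rounded up to 695, so 695 needed; 695 in favor. Satisfied.

Invalid — notice requirement not satisfied.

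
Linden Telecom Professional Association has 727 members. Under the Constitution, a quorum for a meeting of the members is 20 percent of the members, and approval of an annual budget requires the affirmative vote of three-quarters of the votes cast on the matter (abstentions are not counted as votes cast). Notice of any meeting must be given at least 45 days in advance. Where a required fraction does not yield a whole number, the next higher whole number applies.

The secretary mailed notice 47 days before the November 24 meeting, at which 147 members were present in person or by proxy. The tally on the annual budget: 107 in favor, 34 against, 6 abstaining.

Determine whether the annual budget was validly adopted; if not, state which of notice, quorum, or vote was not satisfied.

Notice: 47 days given; 45 required. Satisfied.
Quorum: 20% of 727 = 145.40, rounded up to 146; 147 present. Satisfied.
Vote: requires three-fourths of the votes cast (147 − 6 abstaining = 141); 3/4 of 141 = 105.75, rounded up to 106, so 106 needed; 107 in favor. Satisfied.

Valid — all requirements satisfied.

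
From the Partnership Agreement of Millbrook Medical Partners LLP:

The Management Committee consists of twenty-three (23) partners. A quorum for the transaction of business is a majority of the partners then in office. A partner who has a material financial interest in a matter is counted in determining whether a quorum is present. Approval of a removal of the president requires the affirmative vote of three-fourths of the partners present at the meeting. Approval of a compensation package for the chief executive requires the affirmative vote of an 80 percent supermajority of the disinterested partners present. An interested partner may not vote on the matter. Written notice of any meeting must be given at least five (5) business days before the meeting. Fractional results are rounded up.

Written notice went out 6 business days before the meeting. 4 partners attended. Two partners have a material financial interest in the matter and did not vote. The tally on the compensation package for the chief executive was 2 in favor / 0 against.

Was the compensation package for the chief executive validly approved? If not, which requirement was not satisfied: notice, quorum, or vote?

Invalid — quorum requirement not satisfied.

Notice: 6 business days given; 5 required (6 ≥ 5). Satisfied.
Quorum: 4 present (interested partners count toward quorum); quorum is 12. Not satisfied.
Vote: the compensation package for the chief executive requires four-fifths of the disinterested partners present (4 − 2 = 2). 4/5 of 2 = 1.60, rounded up to 2, so 2 affirmative votes are needed; 2 voted in favor. Satisfied. (Moot — without a quorum no business can be validly transacted.)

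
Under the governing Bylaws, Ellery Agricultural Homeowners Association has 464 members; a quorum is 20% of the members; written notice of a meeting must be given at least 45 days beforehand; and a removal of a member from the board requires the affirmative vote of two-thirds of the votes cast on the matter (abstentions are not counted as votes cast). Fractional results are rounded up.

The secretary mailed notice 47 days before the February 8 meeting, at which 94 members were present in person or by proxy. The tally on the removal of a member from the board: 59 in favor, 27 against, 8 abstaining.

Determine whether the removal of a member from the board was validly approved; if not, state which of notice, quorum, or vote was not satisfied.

Valid — all requirements satisfied.

Notice: 47 days given; 45 required. Satisfied.
Quorum: 20% of 464 = 92.80, rounded up to 93; 94 present. Satisfied.
Vote: requires two-thirds of the votes cast (94 − 8 abstaining = 86); 2/3 of 86 = 57.33, rounded up to 58, so 58 needed; 59 in favor. Satisfied.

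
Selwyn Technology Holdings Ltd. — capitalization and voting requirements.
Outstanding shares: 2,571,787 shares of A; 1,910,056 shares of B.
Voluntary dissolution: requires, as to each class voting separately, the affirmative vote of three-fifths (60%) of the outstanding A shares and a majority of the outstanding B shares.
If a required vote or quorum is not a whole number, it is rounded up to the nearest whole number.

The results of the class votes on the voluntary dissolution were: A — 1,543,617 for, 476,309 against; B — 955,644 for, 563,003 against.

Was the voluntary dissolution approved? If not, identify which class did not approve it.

A: 3/5 of 2571787 = 1543072.20, rounded up to 1543073; 1,543,073 required, 1,543,617 in favor — approved.
B: a majority of 1910056 is 955029; 955,029 required, 955,644 in favor — approved.

Approved — every class gave the required vote.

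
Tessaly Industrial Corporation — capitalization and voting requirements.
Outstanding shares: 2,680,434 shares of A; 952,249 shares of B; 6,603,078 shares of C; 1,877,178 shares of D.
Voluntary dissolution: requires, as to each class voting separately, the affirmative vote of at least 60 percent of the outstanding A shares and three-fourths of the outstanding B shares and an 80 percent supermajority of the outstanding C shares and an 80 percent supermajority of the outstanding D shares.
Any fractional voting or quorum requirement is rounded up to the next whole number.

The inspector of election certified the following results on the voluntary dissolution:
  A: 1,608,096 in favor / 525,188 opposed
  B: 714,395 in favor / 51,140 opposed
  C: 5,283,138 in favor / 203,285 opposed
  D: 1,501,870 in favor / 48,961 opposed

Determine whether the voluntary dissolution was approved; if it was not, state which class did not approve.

Not approved — the A shares did not give the required vote.

A: 3/5 of 2680434 = 1608260.40, rounded up to 1608261; 1,608,261 required, 1,608,096 in favor — not approved.
B: 3/4 of 952249 = 714186.75, rounded up to 714187; 714,187 required, 714,395 in favor — approved.
C: 4/5 of 6603078 = 5282462.40, rounded up to 5282463; 5,282,463 required, 5,283,138 in favor — approved.
D: 4/5 of 1877178 = 1501742.40, rounded up to 1501743; 1,501,743 required, 1,501,870 in favor — approved.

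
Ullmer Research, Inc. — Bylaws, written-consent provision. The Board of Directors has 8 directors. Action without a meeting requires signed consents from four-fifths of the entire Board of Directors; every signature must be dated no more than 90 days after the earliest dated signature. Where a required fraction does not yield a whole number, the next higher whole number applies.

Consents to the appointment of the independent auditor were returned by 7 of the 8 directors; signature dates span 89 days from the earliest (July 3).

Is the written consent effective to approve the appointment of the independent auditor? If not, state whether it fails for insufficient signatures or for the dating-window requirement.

Signatures required: four-fifths of 8 — 4/5 of 8 = 6.40, rounded up to 7, so 7 needed; 7 signed. Sufficient.
Dating window: the latest signature is 89 days after the earliest; the limit is 90 days. Within the window.

Effective — both the signature and dating-window requirements are satisfied.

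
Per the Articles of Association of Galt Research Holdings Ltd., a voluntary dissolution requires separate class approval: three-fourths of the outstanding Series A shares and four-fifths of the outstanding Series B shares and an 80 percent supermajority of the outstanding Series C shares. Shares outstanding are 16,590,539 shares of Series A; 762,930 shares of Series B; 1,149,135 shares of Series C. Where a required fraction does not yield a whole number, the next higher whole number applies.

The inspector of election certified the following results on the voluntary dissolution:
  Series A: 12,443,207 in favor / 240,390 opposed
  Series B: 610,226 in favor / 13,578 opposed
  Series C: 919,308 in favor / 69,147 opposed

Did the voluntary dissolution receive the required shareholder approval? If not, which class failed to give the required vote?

Series A: 3/4 of 16590539 = 12442904.25, rounded up to 12442905; 12,442,905 required, 12,443,207 in favor — approved.
Series B: 4/5 of 762930 = 610344; 610,344 required, 610,226 in favor — not approved.
Series C: 4/5 of 1149135 = 919308; 919,308 required, 919,308 in favor — approved.

Not approved — the Series B shares did not give the required vote.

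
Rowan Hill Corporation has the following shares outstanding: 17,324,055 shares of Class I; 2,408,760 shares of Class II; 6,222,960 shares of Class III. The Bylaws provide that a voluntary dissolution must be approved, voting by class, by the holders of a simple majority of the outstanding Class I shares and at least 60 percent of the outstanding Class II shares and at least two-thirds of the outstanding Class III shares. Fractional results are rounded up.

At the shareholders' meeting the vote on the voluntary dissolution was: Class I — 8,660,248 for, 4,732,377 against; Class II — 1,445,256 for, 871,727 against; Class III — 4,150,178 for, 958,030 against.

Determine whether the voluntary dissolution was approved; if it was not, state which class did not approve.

Not approved — the Class I shares did not give the required vote.

Class I: a majority of 17324055 is 8662028; 8,662,028 required, 8,660,248 in favor — not approved.
Class II: 3/5 of 2408760 = 1445256; 1,445,256 required, 1,445,256 in favor — approved.
Class III: 2/3 of 6222960 = 4148640; 4,148,640 required, 4,150,178 in favor — approved.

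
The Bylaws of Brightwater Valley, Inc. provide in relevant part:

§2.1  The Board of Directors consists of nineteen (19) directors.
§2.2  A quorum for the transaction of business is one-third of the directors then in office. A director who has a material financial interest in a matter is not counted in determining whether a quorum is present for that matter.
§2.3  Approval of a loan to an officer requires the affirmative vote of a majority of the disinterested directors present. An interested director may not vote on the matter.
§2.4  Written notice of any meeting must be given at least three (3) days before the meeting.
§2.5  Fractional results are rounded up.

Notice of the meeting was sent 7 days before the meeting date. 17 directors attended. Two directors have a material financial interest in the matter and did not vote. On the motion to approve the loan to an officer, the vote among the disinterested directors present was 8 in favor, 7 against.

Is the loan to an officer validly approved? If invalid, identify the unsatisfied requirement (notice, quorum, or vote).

Valid — all requirements satisfied.

Notice: 7 days given; 3 required (7 ≥ 3). Satisfied.
Quorum: 17 present, but the 2 interested directors do not count, leaving 15. Quorum is 7. Satisfied.
Vote: the loan to an officer requires a majority of the disinterested directors present (17 − 2 = 15). A majority of 15 is 8, so 8 affirmative votes are needed; 8 voted in favor. Satisfied.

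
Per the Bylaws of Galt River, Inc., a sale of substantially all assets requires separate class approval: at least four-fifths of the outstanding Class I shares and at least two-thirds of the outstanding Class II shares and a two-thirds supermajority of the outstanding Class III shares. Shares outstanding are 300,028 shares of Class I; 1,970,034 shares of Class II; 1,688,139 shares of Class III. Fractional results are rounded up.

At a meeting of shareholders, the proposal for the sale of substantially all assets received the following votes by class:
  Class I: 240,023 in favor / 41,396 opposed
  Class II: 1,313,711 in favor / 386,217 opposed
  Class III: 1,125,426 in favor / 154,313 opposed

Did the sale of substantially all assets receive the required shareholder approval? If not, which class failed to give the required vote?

Class I: 4/5 of 300028 = 240022.40, rounded up to 240023; 240,023 required, 240,023 in favor — approved.
Class II: 2/3 of 1970034 = 1313356; 1,313,356 required, 1,313,711 in favor — approved.
Class III: 2/3 of 1688139 = 1125426; 1,125,426 required, 1,125,426 in favor — approved.

Approved — every class gave the required vote.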